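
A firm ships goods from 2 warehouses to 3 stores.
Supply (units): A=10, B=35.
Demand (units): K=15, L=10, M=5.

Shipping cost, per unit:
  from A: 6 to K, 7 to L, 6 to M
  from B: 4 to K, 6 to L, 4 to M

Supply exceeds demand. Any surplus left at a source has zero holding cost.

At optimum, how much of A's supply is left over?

10

Minimum-cost shipments:
  B–K: 15 × 4 = 60
  B–L: 10 × 6 = 60
  B–M: 5 × 4 = 20
Total cost = 140.
A ships 0 of its 10, leaving 10.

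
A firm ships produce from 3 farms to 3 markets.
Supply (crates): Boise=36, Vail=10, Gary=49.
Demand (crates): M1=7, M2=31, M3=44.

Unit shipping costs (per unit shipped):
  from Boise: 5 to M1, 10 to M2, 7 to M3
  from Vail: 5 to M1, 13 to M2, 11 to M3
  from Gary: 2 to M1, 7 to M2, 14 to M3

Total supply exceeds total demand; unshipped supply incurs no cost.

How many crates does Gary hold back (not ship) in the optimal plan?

11

An optimal plan:
  Boise to M3: 36 crates
  Vail to M3: 8 crates
  Gary to M1: 7 crates
  Gary to M2: 31 crates
Total cost = 571.
Gary ships 38 of its 49, leaving 11.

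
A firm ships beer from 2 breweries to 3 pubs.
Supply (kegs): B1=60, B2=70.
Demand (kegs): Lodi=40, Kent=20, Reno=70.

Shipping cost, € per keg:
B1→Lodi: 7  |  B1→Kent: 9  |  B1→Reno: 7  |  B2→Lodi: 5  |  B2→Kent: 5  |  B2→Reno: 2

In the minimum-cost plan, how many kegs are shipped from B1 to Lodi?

Optimal shipments:
  B1–Lodi: 40 × €7 = €280
  B1–Kent: 20 × €9 = €180
  B2–Reno: 70 × €2 = €140
Total cost = €600.
So B1→Lodi carries 40 kegs.

40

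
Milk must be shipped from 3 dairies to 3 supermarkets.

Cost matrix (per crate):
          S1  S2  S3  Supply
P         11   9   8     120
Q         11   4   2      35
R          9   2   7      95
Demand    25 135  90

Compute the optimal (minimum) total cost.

1335

Optimal allocation:
  P–S1: 25 crates
  P–S2: 40 crates
  P–S3: 55 crates
  Q–S3: 35 crates
  R–S2: 95 crates
Total cost = 1335.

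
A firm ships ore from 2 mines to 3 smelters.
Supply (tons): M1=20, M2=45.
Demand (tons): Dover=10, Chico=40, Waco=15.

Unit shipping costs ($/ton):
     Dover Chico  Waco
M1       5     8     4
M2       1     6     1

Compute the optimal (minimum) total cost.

305

A cheapest plan:
  M1 to Chico: 20 × $8 = $160
  M2 to Dover: 10 × $1 = $10
  M2 to Chico: 20 × $6 = $120
  M2 to Waco: 15 × $1 = $15
Total = 160 + 10 + 120 + 15 = $305.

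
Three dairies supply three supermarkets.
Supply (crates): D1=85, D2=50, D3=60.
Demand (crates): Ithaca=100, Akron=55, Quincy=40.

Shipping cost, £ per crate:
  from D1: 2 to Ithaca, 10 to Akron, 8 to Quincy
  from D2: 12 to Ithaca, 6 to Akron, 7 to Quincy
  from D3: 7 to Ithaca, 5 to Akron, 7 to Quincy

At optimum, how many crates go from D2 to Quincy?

40

The minimum-cost plan:
  D1–Ithaca: 85 × £2 = £170
  D2–Akron: 10 × £6 = £60
  D2–Quincy: 40 × £7 = £280
  D3–Ithaca: 15 × £7 = £105
  D3–Akron: 45 × £5 = £225
Total cost = £840.
So D2→Quincy carries 40 crates.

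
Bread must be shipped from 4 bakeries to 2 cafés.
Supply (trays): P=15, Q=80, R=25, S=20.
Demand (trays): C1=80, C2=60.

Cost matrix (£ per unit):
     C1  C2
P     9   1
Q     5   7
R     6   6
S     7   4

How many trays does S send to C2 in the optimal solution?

Solving gives:
  P–C2: 15 × £1 = £15
  Q–C1: 80 × £5 = £400
  R–C2: 25 × £6 = £150
  S–C2: 20 × £4 = £80
Total cost = £645.
So S→C2 carries 20 trays.

20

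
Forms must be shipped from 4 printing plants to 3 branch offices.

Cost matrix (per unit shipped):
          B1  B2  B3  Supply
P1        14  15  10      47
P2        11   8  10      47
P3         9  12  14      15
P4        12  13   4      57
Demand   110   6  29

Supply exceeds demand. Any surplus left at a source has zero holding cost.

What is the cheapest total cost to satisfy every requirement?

A cheapest plan:
  P1 to B1: 26 boxes
  P2 to B1: 41 boxes
  P2 to B2: 6 boxes
  P3 to B1: 15 boxes
  P4 to B1: 28 boxes
  P4 to B3: 29 boxes
Total cost = 1450.
(Supply check: P1 ships 26; P2 ships 47; P3 ships 15; P4 ships 57.)

1450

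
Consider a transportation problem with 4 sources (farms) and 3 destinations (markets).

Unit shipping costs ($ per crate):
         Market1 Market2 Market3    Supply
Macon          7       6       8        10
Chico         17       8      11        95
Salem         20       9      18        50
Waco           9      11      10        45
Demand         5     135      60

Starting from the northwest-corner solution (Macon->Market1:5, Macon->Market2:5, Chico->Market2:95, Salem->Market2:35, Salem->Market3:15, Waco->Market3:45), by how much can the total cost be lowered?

95

Current plan cost = 5·7 + 5·6 + 95·8 + 35·9 + 15·18 + 45·10 = $1860.
Optimal plan:
  Macon to Market3: 10 × $8 = $80
  Chico to Market2: 85 × $8 = $680
  Chico to Market3: 10 × $11 = $110
  Salem to Market2: 50 × $9 = $450
  Waco to Market1: 5 × $9 = $45
  Waco to Market3: 40 × $10 = $400
Optimal cost = $1765.
Saving = 1860 − 1765 = $95.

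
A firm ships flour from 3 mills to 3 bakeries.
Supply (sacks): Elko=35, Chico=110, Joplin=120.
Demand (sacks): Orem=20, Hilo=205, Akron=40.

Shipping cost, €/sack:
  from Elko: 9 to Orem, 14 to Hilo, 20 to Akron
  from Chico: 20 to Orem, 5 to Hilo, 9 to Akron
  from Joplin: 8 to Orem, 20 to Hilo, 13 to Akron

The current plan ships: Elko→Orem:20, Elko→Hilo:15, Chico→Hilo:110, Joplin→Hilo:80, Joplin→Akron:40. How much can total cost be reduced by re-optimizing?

140

Current plan cost = 20·9 + 15·14 + 110·5 + 80·20 + 40·13 = €3060.
Optimal plan:
  Elko→Hilo: 35 × €14 = €490
  Chico→Hilo: 110 × €5 = €550
  Joplin→Orem: 20 × €8 = €160
  Joplin→Hilo: 60 × €20 = €1200
  Joplin→Akron: 40 × €13 = €520
Optimal cost = €2920.
Saving = 3060 − 2920 = €140.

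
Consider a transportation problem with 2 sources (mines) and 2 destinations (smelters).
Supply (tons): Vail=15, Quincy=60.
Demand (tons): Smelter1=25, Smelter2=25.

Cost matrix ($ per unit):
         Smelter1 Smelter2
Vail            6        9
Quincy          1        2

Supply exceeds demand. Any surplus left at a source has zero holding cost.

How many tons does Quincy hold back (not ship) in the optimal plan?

10

Minimum-cost shipments:
  Quincy–Smelter1: 25 × $1 = $25
  Quincy–Smelter2: 25 × $2 = $50
Total cost = $75.
Quincy ships 50 of its 60, leaving 10.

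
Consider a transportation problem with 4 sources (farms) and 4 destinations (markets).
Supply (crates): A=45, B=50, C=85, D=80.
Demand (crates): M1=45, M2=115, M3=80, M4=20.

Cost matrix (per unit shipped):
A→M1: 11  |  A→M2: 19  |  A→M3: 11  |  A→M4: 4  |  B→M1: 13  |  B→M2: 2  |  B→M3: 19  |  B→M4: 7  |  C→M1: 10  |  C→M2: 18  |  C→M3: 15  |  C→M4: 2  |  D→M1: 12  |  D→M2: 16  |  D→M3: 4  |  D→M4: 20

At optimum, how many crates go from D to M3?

Optimal shipments:
  A->M2: 45 crates
  B->M2: 50 crates
  C->M1: 45 crates
  C->M2: 20 crates
  C->M4: 20 crates
  D->M3: 80 crates
Total cost = 2125.
So D→M3 carries 80 crates.

80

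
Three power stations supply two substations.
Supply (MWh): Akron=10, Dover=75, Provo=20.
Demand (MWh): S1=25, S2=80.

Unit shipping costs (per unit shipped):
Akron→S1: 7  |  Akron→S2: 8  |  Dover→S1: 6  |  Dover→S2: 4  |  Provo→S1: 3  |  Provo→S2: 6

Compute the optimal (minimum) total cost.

435

A cheapest plan:
  Akron–S1: 5 × 7 = 35
  Akron–S2: 5 × 8 = 40
  Dover–S2: 75 × 4 = 300
  Provo–S1: 20 × 3 = 60
Total = 35 + 40 + 300 + 60 = 435.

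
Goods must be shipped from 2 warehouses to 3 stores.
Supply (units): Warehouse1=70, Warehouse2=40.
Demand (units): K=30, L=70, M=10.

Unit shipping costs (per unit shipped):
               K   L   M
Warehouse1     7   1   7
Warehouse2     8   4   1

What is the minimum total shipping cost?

320

Optimal allocation:
  Warehouse1–L: 70 units
  Warehouse2–K: 30 units
  Warehouse2–M: 10 units
Total cost = 320.
(Supply check: Warehouse1 ships 70; Warehouse2 ships 40.)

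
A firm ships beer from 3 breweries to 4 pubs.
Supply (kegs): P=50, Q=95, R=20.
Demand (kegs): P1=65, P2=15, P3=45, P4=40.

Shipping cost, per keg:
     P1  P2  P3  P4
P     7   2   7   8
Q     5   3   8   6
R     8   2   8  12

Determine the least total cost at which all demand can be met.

935

A cheapest plan:
  P to P3: 40 × 7 = 280
  P to P4: 10 × 8 = 80
  Q to P1: 65 × 5 = 325
  Q to P4: 30 × 6 = 180
  R to P2: 15 × 2 = 30
  R to P3: 5 × 8 = 40
Total = 280 + 80 + 325 + 180 + 30 + 40 = 935.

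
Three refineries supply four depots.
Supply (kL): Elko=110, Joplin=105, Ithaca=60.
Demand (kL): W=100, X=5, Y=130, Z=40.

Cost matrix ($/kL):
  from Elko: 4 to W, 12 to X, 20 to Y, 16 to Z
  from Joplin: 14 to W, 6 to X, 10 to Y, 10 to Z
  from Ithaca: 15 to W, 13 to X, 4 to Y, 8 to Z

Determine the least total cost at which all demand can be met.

1830

Optimal allocation:
  Elko→W: 100 × $4 = $400
  Elko→X: 5 × $12 = $60
  Elko→Z: 5 × $16 = $80
  Joplin→Y: 70 × $10 = $700
  Joplin→Z: 35 × $10 = $350
  Ithaca→Y: 60 × $4 = $240
Total = 400 + 60 + 80 + 700 + 350 + 240 = $1830.
(Supply check: Elko ships 110; Joplin ships 105; Ithaca ships 60.)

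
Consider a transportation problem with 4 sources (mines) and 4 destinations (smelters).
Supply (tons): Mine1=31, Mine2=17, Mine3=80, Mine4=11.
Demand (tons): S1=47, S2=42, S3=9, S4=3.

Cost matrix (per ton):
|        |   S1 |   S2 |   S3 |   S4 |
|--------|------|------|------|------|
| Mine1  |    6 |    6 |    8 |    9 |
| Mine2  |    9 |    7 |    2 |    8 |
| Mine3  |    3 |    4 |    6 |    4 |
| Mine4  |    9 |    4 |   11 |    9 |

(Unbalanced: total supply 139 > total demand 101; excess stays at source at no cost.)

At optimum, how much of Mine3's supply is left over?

0

Minimum-cost shipments:
  Mine1 to S2: 1 × 6 = 6
  Mine2 to S3: 9 × 2 = 18
  Mine3 to S1: 47 × 3 = 141
  Mine3 to S2: 30 × 4 = 120
  Mine3 to S4: 3 × 4 = 12
  Mine4 to S2: 11 × 4 = 44
Total cost = 341.
Mine3 ships 80 of its 80, leaving 0.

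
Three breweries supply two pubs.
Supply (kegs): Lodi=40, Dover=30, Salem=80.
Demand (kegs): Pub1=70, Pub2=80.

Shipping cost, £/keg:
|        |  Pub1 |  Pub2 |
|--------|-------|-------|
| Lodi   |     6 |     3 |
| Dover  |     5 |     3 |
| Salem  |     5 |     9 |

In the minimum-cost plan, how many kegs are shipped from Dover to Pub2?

Solving gives:
  Lodi->Pub2: 40 × £3 = £120
  Dover->Pub2: 30 × £3 = £90
  Salem->Pub1: 70 × £5 = £350
  Salem->Pub2: 10 × £9 = £90
Total cost = £650.
So Dover→Pub2 carries 30 kegs.

30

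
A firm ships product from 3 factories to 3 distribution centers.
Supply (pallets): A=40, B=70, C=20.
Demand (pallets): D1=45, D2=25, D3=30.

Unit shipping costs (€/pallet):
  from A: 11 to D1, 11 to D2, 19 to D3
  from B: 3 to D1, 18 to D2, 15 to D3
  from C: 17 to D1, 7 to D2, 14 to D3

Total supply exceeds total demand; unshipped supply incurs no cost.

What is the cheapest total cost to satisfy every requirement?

Optimal allocation:
  A–D2: 10 × €11 = €110
  B–D1: 45 × €3 = €135
  B–D3: 25 × €15 = €375
  C–D2: 15 × €7 = €105
  C–D3: 5 × €14 = €70
Total = 110 + 135 + 375 + 105 + 70 = €795.
(Supply check: A ships 10; B ships 70; C ships 20.)

795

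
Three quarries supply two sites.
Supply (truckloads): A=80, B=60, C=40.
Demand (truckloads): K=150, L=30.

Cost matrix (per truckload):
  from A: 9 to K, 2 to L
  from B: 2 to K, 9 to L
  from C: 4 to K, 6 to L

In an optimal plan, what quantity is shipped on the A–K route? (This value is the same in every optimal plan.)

50

Optimal shipments:
  A to K: 50 × 9 = 450
  A to L: 30 × 2 = 60
  B to K: 60 × 2 = 120
  C to K: 40 × 4 = 160
Total cost = 790.
So A→K carries 50 truckloads.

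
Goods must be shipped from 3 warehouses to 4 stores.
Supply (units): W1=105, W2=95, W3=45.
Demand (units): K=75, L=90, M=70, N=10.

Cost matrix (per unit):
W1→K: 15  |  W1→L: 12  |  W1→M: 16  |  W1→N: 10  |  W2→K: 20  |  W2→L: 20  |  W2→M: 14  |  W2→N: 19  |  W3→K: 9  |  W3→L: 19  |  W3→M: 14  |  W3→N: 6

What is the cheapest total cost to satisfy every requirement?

A cheapest plan:
  W1→K: 5 × 15 = 75
  W1→L: 90 × 12 = 1080
  W1→N: 10 × 10 = 100
  W2→K: 25 × 20 = 500
  W2→M: 70 × 14 = 980
  W3→K: 45 × 9 = 405
Total = 75 + 1080 + 100 + 500 + 980 + 405 = 3140.

3140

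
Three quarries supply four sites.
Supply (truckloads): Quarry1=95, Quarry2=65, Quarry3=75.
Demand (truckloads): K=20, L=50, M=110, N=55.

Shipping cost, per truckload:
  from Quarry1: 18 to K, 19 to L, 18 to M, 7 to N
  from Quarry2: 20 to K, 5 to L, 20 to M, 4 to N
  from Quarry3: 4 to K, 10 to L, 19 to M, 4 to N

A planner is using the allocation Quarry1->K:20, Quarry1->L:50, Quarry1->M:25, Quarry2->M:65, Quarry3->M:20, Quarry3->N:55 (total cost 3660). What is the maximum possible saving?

Current plan cost = 20·18 + 50·19 + 25·18 + 65·20 + 20·19 + 55·4 = 3660.
Optimal plan:
  Quarry1 to M: 95 × 18 = 1710
  Quarry2 to L: 50 × 5 = 250
  Quarry2 to N: 15 × 4 = 60
  Quarry3 to K: 20 × 4 = 80
  Quarry3 to M: 15 × 19 = 285
  Quarry3 to N: 40 × 4 = 160
Optimal cost = 2545.
Saving = 3660 − 2545 = 1115.

1115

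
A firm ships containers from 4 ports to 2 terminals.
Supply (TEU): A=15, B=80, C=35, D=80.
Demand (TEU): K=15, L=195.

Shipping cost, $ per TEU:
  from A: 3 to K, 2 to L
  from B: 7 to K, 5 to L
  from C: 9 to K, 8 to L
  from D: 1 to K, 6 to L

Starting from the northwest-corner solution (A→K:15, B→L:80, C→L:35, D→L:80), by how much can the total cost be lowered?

Current plan cost = 15·3 + 80·5 + 35·8 + 80·6 = $1205.
Optimal plan:
  A->L: 15 × $2 = $30
  B->L: 80 × $5 = $400
  C->L: 35 × $8 = $280
  D->K: 15 × $1 = $15
  D->L: 65 × $6 = $390
Optimal cost = $1115.
Saving = 1205 − 1115 = $90.

90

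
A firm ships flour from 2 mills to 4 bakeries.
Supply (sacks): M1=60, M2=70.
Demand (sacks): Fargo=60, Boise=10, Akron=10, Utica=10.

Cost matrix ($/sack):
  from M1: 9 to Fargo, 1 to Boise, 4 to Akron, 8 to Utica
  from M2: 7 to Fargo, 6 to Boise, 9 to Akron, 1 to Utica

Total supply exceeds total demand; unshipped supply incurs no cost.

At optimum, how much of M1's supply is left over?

Minimum-cost shipments:
  M1–Boise: 10 × $1 = $10
  M1–Akron: 10 × $4 = $40
  M2–Fargo: 60 × $7 = $420
  M2–Utica: 10 × $1 = $10
Total cost = $480.
M1 ships 20 of its 60, leaving 40.

40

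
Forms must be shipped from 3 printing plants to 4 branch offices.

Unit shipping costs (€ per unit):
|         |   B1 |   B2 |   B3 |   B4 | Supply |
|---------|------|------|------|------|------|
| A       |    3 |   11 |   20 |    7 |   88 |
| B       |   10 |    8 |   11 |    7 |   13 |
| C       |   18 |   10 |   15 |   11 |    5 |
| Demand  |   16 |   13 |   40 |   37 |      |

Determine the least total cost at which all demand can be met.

Optimal allocation:
  A–B1: 16 × €3 = €48
  A–B2: 13 × €11 = €143
  A–B3: 22 × €20 = €440
  A–B4: 37 × €7 = €259
  B–B3: 13 × €11 = €143
  C–B3: 5 × €15 = €75
Total = 48 + 143 + 440 + 259 + 143 + 75 = €1108.

1108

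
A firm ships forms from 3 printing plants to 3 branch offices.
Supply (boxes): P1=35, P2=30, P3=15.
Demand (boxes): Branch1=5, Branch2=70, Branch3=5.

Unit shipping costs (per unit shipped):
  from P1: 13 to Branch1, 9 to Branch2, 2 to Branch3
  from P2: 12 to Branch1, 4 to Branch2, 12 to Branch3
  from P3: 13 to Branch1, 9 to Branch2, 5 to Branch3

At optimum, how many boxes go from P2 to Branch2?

Optimal shipments:
  P1->Branch2: 30 × 9 = 270
  P1->Branch3: 5 × 2 = 10
  P2->Branch2: 30 × 4 = 120
  P3->Branch1: 5 × 13 = 65
  P3->Branch2: 10 × 9 = 90
Total cost = 555.
So P2→Branch2 carries 30 boxes.

30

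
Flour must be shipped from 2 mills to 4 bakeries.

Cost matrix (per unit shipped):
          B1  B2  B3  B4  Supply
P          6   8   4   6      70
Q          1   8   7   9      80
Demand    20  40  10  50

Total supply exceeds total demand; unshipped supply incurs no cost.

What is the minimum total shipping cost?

One minimum-cost allocation:
  P->B2: 10 × 8 = 80
  P->B3: 10 × 4 = 40
  P->B4: 50 × 6 = 300
  Q->B1: 20 × 1 = 20
  Q->B2: 30 × 8 = 240
Total = 80 + 40 + 300 + 20 + 240 = 680.
(Supply check: P ships 70; Q ships 50.)

680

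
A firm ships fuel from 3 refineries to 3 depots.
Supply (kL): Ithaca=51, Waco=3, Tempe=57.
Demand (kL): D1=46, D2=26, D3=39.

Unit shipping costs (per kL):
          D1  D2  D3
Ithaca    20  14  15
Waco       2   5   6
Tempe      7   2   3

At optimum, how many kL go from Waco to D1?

3

Optimal shipments:
  Ithaca–D2: 12 × 14 = 168
  Ithaca–D3: 39 × 15 = 585
  Waco–D1: 3 × 2 = 6
  Tempe–D1: 43 × 7 = 301
  Tempe–D2: 14 × 2 = 28
Total cost = 1088.
So Waco→D1 carries 3 kL.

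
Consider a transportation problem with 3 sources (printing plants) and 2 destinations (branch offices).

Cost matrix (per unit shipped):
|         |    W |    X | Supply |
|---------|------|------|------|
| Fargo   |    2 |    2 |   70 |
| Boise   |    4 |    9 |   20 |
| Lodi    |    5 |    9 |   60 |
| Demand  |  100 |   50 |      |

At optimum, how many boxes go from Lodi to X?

Solving gives:
  Fargo→W: 20 × 2 = 40
  Fargo→X: 50 × 2 = 100
  Boise→W: 20 × 4 = 80
  Lodi→W: 60 × 5 = 300
Total cost = 520.
The route Lodi→X is not used.

0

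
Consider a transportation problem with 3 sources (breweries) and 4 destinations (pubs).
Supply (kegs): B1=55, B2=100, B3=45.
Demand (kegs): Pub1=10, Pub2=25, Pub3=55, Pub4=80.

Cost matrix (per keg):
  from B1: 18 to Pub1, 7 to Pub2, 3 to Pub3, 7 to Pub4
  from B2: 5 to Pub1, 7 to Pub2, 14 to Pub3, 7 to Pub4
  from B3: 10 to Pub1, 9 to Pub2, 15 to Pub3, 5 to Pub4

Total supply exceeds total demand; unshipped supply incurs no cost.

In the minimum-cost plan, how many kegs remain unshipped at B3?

Minimum-cost shipments:
  B1→Pub3: 55 kegs
  B2→Pub1: 10 kegs
  B2→Pub2: 25 kegs
  B2→Pub4: 35 kegs
  B3→Pub4: 45 kegs
Total cost = 860.
B3 ships 45 of its 45, leaving 0.

0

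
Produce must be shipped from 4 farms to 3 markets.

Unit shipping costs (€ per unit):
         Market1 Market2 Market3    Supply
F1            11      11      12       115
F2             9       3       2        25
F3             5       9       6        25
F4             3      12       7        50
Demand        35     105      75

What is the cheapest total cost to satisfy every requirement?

1685

One minimum-cost allocation:
  F1→Market2: 105 × €11 = €1155
  F1→Market3: 10 × €12 = €120
  F2→Market3: 25 × €2 = €50
  F3→Market3: 25 × €6 = €150
  F4→Market1: 35 × €3 = €105
  F4→Market3: 15 × €7 = €105
Total = 1155 + 120 + 50 + 150 + 105 + 105 = €1685.
(Supply check: F1 ships 115; F2 ships 25; F3 ships 25; F4 ships 50.)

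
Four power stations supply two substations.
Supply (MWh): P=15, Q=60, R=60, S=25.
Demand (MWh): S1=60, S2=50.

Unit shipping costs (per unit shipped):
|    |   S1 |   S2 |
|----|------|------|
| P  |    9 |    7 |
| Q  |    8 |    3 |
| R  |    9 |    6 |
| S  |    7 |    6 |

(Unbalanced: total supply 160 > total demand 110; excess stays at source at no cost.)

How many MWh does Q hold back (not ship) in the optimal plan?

An optimal plan:
  Q->S1: 10 × 8 = 80
  Q->S2: 50 × 3 = 150
  R->S1: 25 × 9 = 225
  S->S1: 25 × 7 = 175
Total cost = 630.
Q ships 60 of its 60, leaving 0.

0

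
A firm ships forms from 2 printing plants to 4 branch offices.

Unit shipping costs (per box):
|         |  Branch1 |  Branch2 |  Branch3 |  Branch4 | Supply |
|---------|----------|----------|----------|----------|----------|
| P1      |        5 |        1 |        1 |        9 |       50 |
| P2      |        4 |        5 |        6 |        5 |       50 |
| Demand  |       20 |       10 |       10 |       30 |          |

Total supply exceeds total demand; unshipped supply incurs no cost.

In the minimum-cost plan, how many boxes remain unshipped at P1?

An optimal plan:
  P1–Branch2: 10 × 1 = 10
  P1–Branch3: 10 × 1 = 10
  P2–Branch1: 20 × 4 = 80
  P2–Branch4: 30 × 5 = 150
Total cost = 250.
P1 ships 20 of its 50, leaving 30.

30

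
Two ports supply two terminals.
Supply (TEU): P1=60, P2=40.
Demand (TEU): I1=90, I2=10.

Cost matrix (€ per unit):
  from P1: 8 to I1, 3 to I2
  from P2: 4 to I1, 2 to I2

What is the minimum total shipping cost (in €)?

A cheapest plan:
  P1→I1: 50 TEU
  P1→I2: 10 TEU
  P2→I1: 40 TEU
Total cost = €590.

590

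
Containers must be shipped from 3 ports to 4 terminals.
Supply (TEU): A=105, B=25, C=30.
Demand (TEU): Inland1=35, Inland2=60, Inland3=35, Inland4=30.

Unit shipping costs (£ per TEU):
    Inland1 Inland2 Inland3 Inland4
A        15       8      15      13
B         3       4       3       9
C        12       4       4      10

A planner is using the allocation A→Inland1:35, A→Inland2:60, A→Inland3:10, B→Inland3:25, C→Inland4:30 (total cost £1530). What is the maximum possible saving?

240

Current plan cost = 35·15 + 60·8 + 10·15 + 25·3 + 30·10 = £1530.
Optimal plan:
  A–Inland1: 10 × £15 = £150
  A–Inland2: 60 × £8 = £480
  A–Inland3: 5 × £15 = £75
  A–Inland4: 30 × £13 = £390
  B–Inland1: 25 × £3 = £75
  C–Inland3: 30 × £4 = £120
Optimal cost = £1290.
Saving = 1530 − 1290 = £240.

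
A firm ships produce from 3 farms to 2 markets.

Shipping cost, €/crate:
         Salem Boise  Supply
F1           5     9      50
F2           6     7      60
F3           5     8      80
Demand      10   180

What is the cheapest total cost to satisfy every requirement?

1470

One minimum-cost allocation:
  F1 to Salem: 10 crates
  F1 to Boise: 40 crates
  F2 to Boise: 60 crates
  F3 to Boise: 80 crates
Total cost = €1470.
(Supply check: F1 ships 50; F2 ships 60; F3 ships 80.)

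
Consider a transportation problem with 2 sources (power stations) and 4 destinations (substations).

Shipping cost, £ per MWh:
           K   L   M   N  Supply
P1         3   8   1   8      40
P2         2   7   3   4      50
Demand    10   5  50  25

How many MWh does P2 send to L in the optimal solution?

5

Solving gives:
  P1→M: 40 MWh
  P2→K: 10 MWh
  P2→L: 5 MWh
  P2→M: 10 MWh
  P2→N: 25 MWh
Total cost = £225.
So P2→L carries 5 MWh.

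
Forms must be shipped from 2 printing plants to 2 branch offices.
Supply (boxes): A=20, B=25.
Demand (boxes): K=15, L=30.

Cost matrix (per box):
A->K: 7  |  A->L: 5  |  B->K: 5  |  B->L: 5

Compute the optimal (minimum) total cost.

225

Optimal allocation:
  A->L: 20 boxes
  B->K: 15 boxes
  B->L: 10 boxes
Total cost = 225.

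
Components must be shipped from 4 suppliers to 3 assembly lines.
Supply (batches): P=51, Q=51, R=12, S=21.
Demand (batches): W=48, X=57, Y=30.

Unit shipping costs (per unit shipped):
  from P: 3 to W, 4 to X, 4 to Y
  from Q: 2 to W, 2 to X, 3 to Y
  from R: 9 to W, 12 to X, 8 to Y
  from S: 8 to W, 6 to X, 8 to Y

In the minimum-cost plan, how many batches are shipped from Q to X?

36

Solving gives:
  P to W: 33 × 3 = 99
  P to Y: 18 × 4 = 72
  Q to W: 15 × 2 = 30
  Q to X: 36 × 2 = 72
  R to Y: 12 × 8 = 96
  S to X: 21 × 6 = 126
Total cost = 495.
So Q→X carries 36 batches.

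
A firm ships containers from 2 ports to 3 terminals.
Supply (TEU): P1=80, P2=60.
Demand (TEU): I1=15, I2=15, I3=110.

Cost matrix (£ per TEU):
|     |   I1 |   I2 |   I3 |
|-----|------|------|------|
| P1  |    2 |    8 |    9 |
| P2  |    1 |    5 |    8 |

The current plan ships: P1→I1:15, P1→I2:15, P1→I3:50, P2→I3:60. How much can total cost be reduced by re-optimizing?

30

Current plan cost = 15·2 + 15·8 + 50·9 + 60·8 = £1080.
Optimal plan:
  P1->I1: 15 × £2 = £30
  P1->I3: 65 × £9 = £585
  P2->I2: 15 × £5 = £75
  P2->I3: 45 × £8 = £360
Optimal cost = £1050.
Saving = 1080 − 1050 = £30.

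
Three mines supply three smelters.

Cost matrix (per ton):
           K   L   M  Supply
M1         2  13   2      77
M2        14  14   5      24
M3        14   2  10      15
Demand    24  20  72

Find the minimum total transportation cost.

Optimal allocation:
  M1→K: 24 × 2 = 48
  M1→M: 53 × 2 = 106
  M2→L: 5 × 14 = 70
  M2→M: 19 × 5 = 95
  M3→L: 15 × 2 = 30
Total = 48 + 106 + 70 + 95 + 30 = 349.
(Supply check: M1 ships 77; M2 ships 24; M3 ships 15.)

349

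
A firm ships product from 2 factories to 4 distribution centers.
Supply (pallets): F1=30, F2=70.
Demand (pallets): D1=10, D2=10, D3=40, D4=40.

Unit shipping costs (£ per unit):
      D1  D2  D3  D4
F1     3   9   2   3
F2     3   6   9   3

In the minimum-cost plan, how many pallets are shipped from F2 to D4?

Solving gives:
  F1→D3: 30 pallets
  F2→D1: 10 pallets
  F2→D2: 10 pallets
  F2→D3: 10 pallets
  F2→D4: 40 pallets
Total cost = £360.
So F2→D4 carries 40 pallets.

40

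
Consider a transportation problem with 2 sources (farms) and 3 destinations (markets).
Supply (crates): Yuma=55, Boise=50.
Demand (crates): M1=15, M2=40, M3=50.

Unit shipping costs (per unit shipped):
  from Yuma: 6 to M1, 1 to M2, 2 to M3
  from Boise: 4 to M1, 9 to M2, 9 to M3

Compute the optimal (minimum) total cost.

A cheapest plan:
  Yuma->M2: 40 × 1 = 40
  Yuma->M3: 15 × 2 = 30
  Boise->M1: 15 × 4 = 60
  Boise->M3: 35 × 9 = 315
Total = 40 + 30 + 60 + 315 = 445.

445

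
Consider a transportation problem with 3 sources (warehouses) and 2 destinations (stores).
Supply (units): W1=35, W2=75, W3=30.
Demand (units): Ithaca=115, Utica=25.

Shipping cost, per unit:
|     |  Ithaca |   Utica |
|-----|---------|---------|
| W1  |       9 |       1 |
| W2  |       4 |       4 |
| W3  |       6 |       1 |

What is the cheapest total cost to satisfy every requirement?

Optimal allocation:
  W1->Ithaca: 10 units
  W1->Utica: 25 units
  W2->Ithaca: 75 units
  W3->Ithaca: 30 units
Total cost = 595.
(Supply check: W1 ships 35; W2 ships 75; W3 ships 30.)

595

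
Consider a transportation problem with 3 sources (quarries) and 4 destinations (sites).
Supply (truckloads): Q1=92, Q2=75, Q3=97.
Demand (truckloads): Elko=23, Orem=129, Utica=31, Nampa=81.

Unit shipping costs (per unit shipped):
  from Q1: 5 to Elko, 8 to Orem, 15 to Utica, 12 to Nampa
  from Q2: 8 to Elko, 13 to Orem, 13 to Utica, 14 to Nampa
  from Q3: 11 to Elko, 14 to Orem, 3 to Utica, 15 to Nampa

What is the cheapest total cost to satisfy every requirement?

2694

Optimal allocation:
  Q1 to Orem: 92 × 8 = 736
  Q2 to Elko: 23 × 8 = 184
  Q2 to Orem: 37 × 13 = 481
  Q2 to Nampa: 15 × 14 = 210
  Q3 to Utica: 31 × 3 = 93
  Q3 to Nampa: 66 × 15 = 990
Total = 736 + 184 + 481 + 210 + 93 + 990 = 2694.
(Supply check: Q1 ships 92; Q2 ships 75; Q3 ships 97.)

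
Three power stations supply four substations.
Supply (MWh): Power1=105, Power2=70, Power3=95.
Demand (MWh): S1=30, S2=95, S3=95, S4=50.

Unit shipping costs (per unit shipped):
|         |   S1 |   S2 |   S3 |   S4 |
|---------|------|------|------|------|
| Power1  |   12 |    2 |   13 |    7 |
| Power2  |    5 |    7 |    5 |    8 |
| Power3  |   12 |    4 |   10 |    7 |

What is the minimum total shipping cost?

1440

An optimal shipping plan:
  Power1->S2: 95 × 2 = 190
  Power1->S4: 10 × 7 = 70
  Power2->S1: 30 × 5 = 150
  Power2->S3: 40 × 5 = 200
  Power3->S3: 55 × 10 = 550
  Power3->S4: 40 × 7 = 280
Total = 190 + 70 + 150 + 200 + 550 + 280 = 1440.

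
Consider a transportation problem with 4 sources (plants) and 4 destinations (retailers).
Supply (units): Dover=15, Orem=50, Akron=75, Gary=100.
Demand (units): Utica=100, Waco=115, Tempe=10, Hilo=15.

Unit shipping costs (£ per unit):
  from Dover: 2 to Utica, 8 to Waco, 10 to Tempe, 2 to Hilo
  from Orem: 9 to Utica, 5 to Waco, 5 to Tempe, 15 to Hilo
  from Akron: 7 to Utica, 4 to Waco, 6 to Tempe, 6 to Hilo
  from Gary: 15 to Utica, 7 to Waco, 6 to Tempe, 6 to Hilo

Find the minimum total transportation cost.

1520

One minimum-cost allocation:
  Dover->Utica: 15 × £2 = £30
  Orem->Utica: 10 × £9 = £90
  Orem->Waco: 40 × £5 = £200
  Akron->Utica: 75 × £7 = £525
  Gary->Waco: 75 × £7 = £525
  Gary->Tempe: 10 × £6 = £60
  Gary->Hilo: 15 × £6 = £90
Total = 30 + 90 + 200 + 525 + 525 + 60 + 90 = £1520.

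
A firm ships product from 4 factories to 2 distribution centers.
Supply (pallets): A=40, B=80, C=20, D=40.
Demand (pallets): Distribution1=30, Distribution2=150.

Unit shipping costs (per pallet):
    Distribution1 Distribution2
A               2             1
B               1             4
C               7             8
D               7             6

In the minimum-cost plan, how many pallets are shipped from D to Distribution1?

0

The minimum-cost plan:
  A–Distribution2: 40 pallets
  B–Distribution1: 30 pallets
  B–Distribution2: 50 pallets
  C–Distribution2: 20 pallets
  D–Distribution2: 40 pallets
Total cost = 670.
The route D→Distribution1 is not used.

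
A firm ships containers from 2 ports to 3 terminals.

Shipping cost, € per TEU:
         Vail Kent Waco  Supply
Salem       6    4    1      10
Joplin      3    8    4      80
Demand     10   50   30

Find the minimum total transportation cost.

510

One minimum-cost allocation:
  Salem→Kent: 10 × €4 = €40
  Joplin→Vail: 10 × €3 = €30
  Joplin→Kent: 40 × €8 = €320
  Joplin→Waco: 30 × €4 = €120
Total = 40 + 30 + 320 + 120 = €510.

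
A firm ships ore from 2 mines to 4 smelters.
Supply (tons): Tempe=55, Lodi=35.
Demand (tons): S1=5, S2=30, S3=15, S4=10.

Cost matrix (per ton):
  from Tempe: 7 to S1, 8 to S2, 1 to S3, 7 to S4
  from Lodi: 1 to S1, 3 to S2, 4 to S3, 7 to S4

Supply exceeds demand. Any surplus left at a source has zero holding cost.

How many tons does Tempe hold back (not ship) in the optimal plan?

An optimal plan:
  Tempe to S3: 15 × 1 = 15
  Tempe to S4: 10 × 7 = 70
  Lodi to S1: 5 × 1 = 5
  Lodi to S2: 30 × 3 = 90
Total cost = 180.
Tempe ships 25 of its 55, leaving 30.

30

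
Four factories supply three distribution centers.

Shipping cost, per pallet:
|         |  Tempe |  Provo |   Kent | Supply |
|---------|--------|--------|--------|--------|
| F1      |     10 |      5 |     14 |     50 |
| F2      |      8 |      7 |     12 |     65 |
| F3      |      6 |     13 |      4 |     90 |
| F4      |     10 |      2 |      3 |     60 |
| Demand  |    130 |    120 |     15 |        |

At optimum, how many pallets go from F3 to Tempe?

Optimal shipments:
  F1–Provo: 50 × 5 = 250
  F2–Tempe: 55 × 8 = 440
  F2–Provo: 10 × 7 = 70
  F3–Tempe: 75 × 6 = 450
  F3–Kent: 15 × 4 = 60
  F4–Provo: 60 × 2 = 120
Total cost = 1390.
So F3→Tempe carries 75 pallets.

75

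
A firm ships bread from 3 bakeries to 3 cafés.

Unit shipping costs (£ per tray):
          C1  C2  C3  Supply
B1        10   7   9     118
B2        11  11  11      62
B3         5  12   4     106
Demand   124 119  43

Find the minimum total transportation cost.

1995

An optimal shipping plan:
  B1->C2: 118 × £7 = £826
  B2->C1: 61 × £11 = £671
  B2->C2: 1 × £11 = £11
  B3->C1: 63 × £5 = £315
  B3->C3: 43 × £4 = £172
Total = 826 + 671 + 11 + 315 + 172 = £1995.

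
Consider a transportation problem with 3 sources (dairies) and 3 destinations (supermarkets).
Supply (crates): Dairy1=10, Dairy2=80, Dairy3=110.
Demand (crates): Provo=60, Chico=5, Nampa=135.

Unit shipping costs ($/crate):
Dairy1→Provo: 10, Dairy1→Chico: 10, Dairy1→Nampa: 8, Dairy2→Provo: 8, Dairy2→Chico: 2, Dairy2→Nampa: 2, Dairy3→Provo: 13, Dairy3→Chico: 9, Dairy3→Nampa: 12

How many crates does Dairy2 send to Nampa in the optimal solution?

80

Optimal shipments:
  Dairy1–Nampa: 10 crates
  Dairy2–Nampa: 80 crates
  Dairy3–Provo: 60 crates
  Dairy3–Chico: 5 crates
  Dairy3–Nampa: 45 crates
Total cost = $1605.
So Dairy2→Nampa carries 80 crates.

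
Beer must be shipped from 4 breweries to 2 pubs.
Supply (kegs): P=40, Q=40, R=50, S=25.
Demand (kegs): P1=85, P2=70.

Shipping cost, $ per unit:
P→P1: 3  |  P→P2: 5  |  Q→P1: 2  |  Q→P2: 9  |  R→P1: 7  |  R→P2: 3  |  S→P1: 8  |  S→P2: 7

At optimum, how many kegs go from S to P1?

The minimum-cost plan:
  P→P1: 40 × $3 = $120
  Q→P1: 40 × $2 = $80
  R→P2: 50 × $3 = $150
  S→P1: 5 × $8 = $40
  S→P2: 20 × $7 = $140
Total cost = $530.
So S→P1 carries 5 kegs.

5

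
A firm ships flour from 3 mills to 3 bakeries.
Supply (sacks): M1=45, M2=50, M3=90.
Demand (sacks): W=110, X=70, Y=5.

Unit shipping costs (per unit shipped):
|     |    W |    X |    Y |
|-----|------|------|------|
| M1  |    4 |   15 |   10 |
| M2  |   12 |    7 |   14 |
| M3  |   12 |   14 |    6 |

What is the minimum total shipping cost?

One minimum-cost allocation:
  M1->W: 45 × 4 = 180
  M2->X: 50 × 7 = 350
  M3->W: 65 × 12 = 780
  M3->X: 20 × 14 = 280
  M3->Y: 5 × 6 = 30
Total = 180 + 350 + 780 + 280 + 30 = 1620.
(Supply check: M1 ships 45; M2 ships 50; M3 ships 90.)

1620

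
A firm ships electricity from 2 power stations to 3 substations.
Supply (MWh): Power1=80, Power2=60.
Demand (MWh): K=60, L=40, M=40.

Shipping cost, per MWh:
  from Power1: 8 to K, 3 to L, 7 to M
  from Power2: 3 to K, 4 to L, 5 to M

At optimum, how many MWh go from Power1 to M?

Solving gives:
  Power1 to L: 40 × 3 = 120
  Power1 to M: 40 × 7 = 280
  Power2 to K: 60 × 3 = 180
Total cost = 580.
So Power1→M carries 40 MWh.

40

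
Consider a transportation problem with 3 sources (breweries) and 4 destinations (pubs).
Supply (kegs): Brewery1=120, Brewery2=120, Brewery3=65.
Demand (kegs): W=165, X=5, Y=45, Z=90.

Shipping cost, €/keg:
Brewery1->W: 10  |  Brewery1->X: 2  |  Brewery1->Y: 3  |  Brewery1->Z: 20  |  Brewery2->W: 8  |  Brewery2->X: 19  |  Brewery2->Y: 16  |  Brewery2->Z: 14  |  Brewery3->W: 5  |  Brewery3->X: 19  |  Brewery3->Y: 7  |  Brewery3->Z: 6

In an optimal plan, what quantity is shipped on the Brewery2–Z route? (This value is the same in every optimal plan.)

Solving gives:
  Brewery1->W: 70 kegs
  Brewery1->X: 5 kegs
  Brewery1->Y: 45 kegs
  Brewery2->W: 95 kegs
  Brewery2->Z: 25 kegs
  Brewery3->Z: 65 kegs
Total cost = €2345.
So Brewery2→Z carries 25 kegs.

25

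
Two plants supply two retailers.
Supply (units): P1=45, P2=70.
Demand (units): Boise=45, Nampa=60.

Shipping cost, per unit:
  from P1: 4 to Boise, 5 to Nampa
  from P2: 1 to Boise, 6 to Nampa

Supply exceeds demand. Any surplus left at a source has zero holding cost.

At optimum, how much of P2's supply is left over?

An optimal plan:
  P1->Nampa: 45 units
  P2->Boise: 45 units
  P2->Nampa: 15 units
Total cost = 360.
P2 ships 60 of its 70, leaving 10.

10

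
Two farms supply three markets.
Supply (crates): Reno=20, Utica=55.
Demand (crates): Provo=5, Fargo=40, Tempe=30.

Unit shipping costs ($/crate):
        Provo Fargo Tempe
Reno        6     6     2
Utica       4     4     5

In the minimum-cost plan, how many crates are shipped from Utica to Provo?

Optimal shipments:
  Reno->Tempe: 20 crates
  Utica->Provo: 5 crates
  Utica->Fargo: 40 crates
  Utica->Tempe: 10 crates
Total cost = $270.
So Utica→Provo carries 5 crates.

5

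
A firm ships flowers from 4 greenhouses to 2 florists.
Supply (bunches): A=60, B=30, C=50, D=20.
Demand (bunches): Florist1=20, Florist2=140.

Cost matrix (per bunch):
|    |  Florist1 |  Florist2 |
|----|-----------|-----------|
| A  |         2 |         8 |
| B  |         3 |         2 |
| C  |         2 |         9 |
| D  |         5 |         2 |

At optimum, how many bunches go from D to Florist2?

Optimal shipments:
  A->Florist2: 60 × 8 = 480
  B->Florist2: 30 × 2 = 60
  C->Florist1: 20 × 2 = 40
  C->Florist2: 30 × 9 = 270
  D->Florist2: 20 × 2 = 40
Total cost = 890.
So D→Florist2 carries 20 bunches.

20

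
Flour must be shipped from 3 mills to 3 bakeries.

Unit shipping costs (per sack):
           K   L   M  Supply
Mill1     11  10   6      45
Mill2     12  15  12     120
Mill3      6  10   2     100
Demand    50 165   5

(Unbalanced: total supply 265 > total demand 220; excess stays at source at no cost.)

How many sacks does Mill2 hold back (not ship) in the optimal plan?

An optimal plan:
  Mill1->L: 45 × 10 = 450
  Mill2->L: 75 × 15 = 1125
  Mill3->K: 50 × 6 = 300
  Mill3->L: 45 × 10 = 450
  Mill3->M: 5 × 2 = 10
Total cost = 2335.
Mill2 ships 75 of its 120, leaving 45.

45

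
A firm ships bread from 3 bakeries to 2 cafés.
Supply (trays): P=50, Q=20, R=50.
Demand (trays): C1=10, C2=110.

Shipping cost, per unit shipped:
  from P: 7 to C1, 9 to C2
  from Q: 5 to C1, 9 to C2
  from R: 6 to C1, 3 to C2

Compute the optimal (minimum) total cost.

740

Optimal allocation:
  P to C2: 50 × 9 = 450
  Q to C1: 10 × 5 = 50
  Q to C2: 10 × 9 = 90
  R to C2: 50 × 3 = 150
Total = 450 + 50 + 90 + 150 = 740.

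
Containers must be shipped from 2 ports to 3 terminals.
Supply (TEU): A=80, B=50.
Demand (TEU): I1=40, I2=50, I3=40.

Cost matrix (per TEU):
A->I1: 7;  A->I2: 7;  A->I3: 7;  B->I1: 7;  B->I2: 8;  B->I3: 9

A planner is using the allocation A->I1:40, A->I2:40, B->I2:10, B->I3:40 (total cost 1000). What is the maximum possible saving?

Current plan cost = 40·7 + 40·7 + 10·8 + 40·9 = 1000.
Optimal plan:
  A–I2: 40 × 7 = 280
  A–I3: 40 × 7 = 280
  B–I1: 40 × 7 = 280
  B–I2: 10 × 8 = 80
Optimal cost = 920.
Saving = 1000 − 920 = 80.

80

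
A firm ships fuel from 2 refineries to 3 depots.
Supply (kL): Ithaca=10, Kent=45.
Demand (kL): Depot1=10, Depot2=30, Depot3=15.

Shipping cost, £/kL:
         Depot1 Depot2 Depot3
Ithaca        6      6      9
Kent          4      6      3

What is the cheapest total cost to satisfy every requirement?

265

A cheapest plan:
  Ithaca to Depot2: 10 kL
  Kent to Depot1: 10 kL
  Kent to Depot2: 20 kL
  Kent to Depot3: 15 kL
Total cost = £265.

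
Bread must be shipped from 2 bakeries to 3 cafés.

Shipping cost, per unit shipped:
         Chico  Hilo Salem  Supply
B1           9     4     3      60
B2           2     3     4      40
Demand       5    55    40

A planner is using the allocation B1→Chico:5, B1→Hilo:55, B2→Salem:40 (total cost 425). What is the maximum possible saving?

Current plan cost = 5·9 + 55·4 + 40·4 = 425.
Optimal plan:
  B1→Hilo: 20 trays
  B1→Salem: 40 trays
  B2→Chico: 5 trays
  B2→Hilo: 35 trays
Optimal cost = 315.
Saving = 425 − 315 = 110.

110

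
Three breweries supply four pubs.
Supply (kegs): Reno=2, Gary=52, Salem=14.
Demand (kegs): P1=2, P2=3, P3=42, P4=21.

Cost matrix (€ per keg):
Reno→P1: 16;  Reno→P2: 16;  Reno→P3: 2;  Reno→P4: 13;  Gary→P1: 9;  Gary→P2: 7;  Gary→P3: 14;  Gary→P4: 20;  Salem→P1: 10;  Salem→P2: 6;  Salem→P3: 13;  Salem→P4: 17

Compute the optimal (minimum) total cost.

One minimum-cost allocation:
  Reno to P3: 2 × €2 = €4
  Gary to P1: 2 × €9 = €18
  Gary to P2: 3 × €7 = €21
  Gary to P3: 40 × €14 = €560
  Gary to P4: 7 × €20 = €140
  Salem to P4: 14 × €17 = €238
Total = 4 + 18 + 21 + 560 + 140 + 238 = €981.
(Supply check: Reno ships 2; Gary ships 52; Salem ships 14.)

981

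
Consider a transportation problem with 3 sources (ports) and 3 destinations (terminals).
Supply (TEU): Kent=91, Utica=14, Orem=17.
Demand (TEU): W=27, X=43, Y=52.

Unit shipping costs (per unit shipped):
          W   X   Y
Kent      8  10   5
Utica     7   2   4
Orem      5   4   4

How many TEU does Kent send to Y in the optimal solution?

Solving gives:
  Kent->W: 27 TEU
  Kent->X: 12 TEU
  Kent->Y: 52 TEU
  Utica->X: 14 TEU
  Orem->X: 17 TEU
Total cost = 692.
So Kent→Y carries 52 TEU.

52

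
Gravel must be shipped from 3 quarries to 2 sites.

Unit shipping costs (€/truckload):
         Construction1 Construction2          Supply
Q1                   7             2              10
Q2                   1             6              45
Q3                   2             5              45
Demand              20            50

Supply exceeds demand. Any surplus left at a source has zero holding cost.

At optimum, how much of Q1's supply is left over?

Minimum-cost shipments:
  Q1→Construction2: 10 truckloads
  Q2→Construction1: 20 truckloads
  Q3→Construction2: 40 truckloads
Total cost = €240.
Q1 ships 10 of its 10, leaving 0.

0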